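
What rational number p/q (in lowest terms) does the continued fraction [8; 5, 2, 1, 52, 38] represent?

Use the convergent recurrence hₖ = aₖ·hₖ₋₁ + hₖ₋₂ (and likewise for the denominators kₖ):
a_0 = 8: 8/1
a_1 = 5: 41/5
a_2 = 2: 90/11
a_3 = 1: 131/16
a_4 = 52: 6902/843
a_5 = 38: 262407/32050

262407/32050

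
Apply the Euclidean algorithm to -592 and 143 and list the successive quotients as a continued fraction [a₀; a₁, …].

[-5; 1, 6, 6, 1, 2]

-592 ÷ 143 → quotient -5, remainder 123
143 ÷ 123 → quotient 1, remainder 20
123 ÷ 20 → quotient 6, remainder 3
20 ÷ 3 → quotient 6, remainder 2
3 ÷ 2 → quotient 1, remainder 1
2 ÷ 1 → quotient 2, remainder 0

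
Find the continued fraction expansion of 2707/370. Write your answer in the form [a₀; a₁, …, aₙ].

[7; 3, 6, 6, 3]

2707 ÷ 370 → quotient 7, remainder 117
370 ÷ 117 → quotient 3, remainder 19
117 ÷ 19 → quotient 6, remainder 3
19 ÷ 3 → quotient 6, remainder 1
3 ÷ 1 → quotient 3, remainder 0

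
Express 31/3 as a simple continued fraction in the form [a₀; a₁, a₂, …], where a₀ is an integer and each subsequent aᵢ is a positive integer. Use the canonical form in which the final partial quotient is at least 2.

31 ÷ 3 → quotient 10, remainder 1
3 ÷ 1 → quotient 3, remainder 0

[10; 3]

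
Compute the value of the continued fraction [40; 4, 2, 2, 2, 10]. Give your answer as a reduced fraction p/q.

22205/552

Start with 10.
2 + 1/(10/1) = 2 + 1/10 = 21/10
2 + 1/(21/10) = 2 + 10/21 = 52/21
2 + 1/(52/21) = 2 + 21/52 = 125/52
4 + 1/(125/52) = 4 + 52/125 = 552/125
40 + 1/(552/125) = 40 + 125/552 = 22205/552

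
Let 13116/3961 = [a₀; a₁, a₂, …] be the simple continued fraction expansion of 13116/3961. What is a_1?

Apply division with remainder until the remainder is 0:
13116 = 3·3961 + 1233, so a_0 = 3
3961 = 3·1233 + 262, so a_1 = 3

3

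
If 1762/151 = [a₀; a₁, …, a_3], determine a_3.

50

1762 ÷ 151 → quotient 11, remainder 101
151 ÷ 101 → quotient 1, remainder 50
101 ÷ 50 → quotient 2, remainder 1
50 ÷ 1 → quotient 50, remainder 0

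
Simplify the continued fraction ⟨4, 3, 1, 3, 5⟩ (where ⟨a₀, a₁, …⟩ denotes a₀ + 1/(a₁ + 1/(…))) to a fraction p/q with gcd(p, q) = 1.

337/79

Start with 5.
3 + 1/(5/1) = 3 + 1/5 = 16/5
1 + 1/(16/5) = 1 + 5/16 = 21/16
3 + 1/(21/16) = 3 + 16/21 = 79/21
4 + 1/(79/21) = 4 + 21/79 = 337/79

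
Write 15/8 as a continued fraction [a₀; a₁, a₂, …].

[1; 1, 7]

15 = 1·8 + 7, so a_0 = 1
8 = 1·7 + 1, so a_1 = 1
7 = 7·1 + 0, so a_2 = 7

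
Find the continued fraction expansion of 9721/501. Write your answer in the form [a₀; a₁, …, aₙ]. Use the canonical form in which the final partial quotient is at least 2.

⌊9721/501⌋ = 19, remainder 202
⌊501/202⌋ = 2, remainder 97
⌊202/97⌋ = 2, remainder 8
⌊97/8⌋ = 12, remainder 1
⌊8/1⌋ = 8, remainder 0

[19; 2, 2, 12, 8]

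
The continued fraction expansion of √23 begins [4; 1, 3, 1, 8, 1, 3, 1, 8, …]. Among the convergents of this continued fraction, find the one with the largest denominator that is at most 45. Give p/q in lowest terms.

211/44

a_0 = 4: 4/1  (≤ bound)
a_1 = 1: 5/1  (≤ bound)
a_2 = 3: 19/4  (≤ bound)
a_3 = 1: 24/5  (≤ bound)
a_4 = 8: 211/44  (≤ bound)
a_5 = 1: 235/49  (> 45, stop)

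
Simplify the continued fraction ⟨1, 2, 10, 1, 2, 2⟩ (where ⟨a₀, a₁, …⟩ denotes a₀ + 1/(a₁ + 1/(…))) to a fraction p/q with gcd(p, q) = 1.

Collapse the nested fraction from the inside out:
Start with 2.
2 + 1/(2/1) = 2 + 1/2 = 5/2
1 + 1/(5/2) = 1 + 2/5 = 7/5
10 + 1/(7/5) = 10 + 5/7 = 75/7
2 + 1/(75/7) = 2 + 7/75 = 157/75
1 + 1/(157/75) = 1 + 75/157 = 232/157

232/157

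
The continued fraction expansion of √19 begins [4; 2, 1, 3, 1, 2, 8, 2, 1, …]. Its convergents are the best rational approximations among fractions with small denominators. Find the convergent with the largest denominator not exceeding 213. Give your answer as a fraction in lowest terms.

List convergents until the denominator exceeds the bound:
a_0 = 4: 4/1  (≤ bound)
a_1 = 2: 9/2  (≤ bound)
a_2 = 1: 13/3  (≤ bound)
a_3 = 3: 48/11  (≤ bound)
a_4 = 1: 61/14  (≤ bound)
a_5 = 2: 170/39  (≤ bound)
a_6 = 8: 1421/326  (> 213, stop)

170/39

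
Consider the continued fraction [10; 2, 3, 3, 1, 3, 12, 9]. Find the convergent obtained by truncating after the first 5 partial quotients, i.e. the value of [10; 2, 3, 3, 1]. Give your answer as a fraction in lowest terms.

313/30

a_0 = 10: 10/1
a_1 = 2: 21/2
a_2 = 3: 73/7
a_3 = 3: 240/23
a_4 = 1: 313/30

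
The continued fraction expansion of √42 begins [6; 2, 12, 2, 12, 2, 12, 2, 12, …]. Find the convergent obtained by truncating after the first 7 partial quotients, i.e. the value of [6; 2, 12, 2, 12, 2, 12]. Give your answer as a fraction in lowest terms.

109194/16849

Use the convergent recurrence hₖ = aₖ·hₖ₋₁ + hₖ₋₂ (and likewise for the denominators kₖ):
a_0 = 6: 6/1
a_1 = 2: 13/2
a_2 = 12: 162/25
a_3 = 2: 337/52
a_4 = 12: 4206/649
a_5 = 2: 8749/1350
a_6 = 12: 109194/16849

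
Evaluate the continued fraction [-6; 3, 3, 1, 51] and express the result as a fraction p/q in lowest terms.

-3831/673

Starting at the tail and folding back:
Start with 51.
1 + 1/(51/1) = 1 + 1/51 = 52/51
3 + 1/(52/51) = 3 + 51/52 = 207/52
3 + 1/(207/52) = 3 + 52/207 = 673/207
-6 + 1/(673/207) = -6 + 207/673 = -3831/673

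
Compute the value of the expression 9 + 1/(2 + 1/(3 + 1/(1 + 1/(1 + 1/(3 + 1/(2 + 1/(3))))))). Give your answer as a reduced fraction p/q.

Use the convergent recurrence hₖ = aₖ·hₖ₋₁ + hₖ₋₂ (and likewise for the denominators kₖ):
a_0 = 9: 9/1
a_1 = 2: 19/2
a_2 = 3: 66/7
a_3 = 1: 85/9
a_4 = 1: 151/16
a_5 = 3: 538/57
a_6 = 2: 1227/130
a_7 = 3: 4219/447

4219/447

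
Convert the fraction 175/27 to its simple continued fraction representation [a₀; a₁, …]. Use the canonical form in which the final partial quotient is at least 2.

[6; 2, 13]

Repeatedly divide and take the remainder:
175 = 6·27 + 13, so a_0 = 6
27 = 2·13 + 1, so a_1 = 2
13 = 13·1 + 0, so a_2 = 13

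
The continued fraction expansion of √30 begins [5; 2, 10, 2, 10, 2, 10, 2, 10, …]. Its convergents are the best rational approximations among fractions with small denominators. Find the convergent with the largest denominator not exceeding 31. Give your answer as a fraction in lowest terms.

a_0 = 5: 5/1  (≤ bound)
a_1 = 2: 11/2  (≤ bound)
a_2 = 10: 115/21  (≤ bound)
a_3 = 2: 241/44  (> 31, stop)

115/21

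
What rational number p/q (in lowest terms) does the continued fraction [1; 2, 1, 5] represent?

23/17

Starting at the tail and folding back:
Start with 5.
1 + 1/(5/1) = 1 + 1/5 = 6/5
2 + 1/(6/5) = 2 + 5/6 = 17/6
1 + 1/(17/6) = 1 + 6/17 = 23/17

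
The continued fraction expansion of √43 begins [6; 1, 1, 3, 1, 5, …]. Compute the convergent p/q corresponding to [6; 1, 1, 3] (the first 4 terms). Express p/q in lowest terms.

Collapse the nested fraction from the inside out:
Start with 3.
1 + 1/(3/1) = 1 + 1/3 = 4/3
1 + 1/(4/3) = 1 + 3/4 = 7/4
6 + 1/(7/4) = 6 + 4/7 = 46/7

46/7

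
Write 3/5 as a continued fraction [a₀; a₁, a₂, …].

Repeatedly divide and take the remainder:
3 ÷ 5 → quotient 0, remainder 3
5 ÷ 3 → quotient 1, remainder 2
3 ÷ 2 → quotient 1, remainder 1
2 ÷ 1 → quotient 2, remainder 0

[0; 1, 1, 2]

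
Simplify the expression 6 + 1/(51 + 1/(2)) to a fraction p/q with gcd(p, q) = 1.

Build up convergents one term at a time:
a_0 = 6: 6/1
a_1 = 51: 307/51
a_2 = 2: 620/103

620/103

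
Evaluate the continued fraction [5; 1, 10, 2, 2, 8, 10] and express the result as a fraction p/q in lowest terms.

28657/4847

a_0 = 5: 5/1
a_1 = 1: 6/1
a_2 = 10: 65/11
a_3 = 2: 136/23
a_4 = 2: 337/57
a_5 = 8: 2832/479
a_6 = 10: 28657/4847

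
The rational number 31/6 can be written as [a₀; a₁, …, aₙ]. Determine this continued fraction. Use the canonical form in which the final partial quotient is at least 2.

[5; 6]

Repeatedly divide and take the remainder:
⌊31/6⌋ = 5, remainder 1
⌊6/1⌋ = 6, remainder 0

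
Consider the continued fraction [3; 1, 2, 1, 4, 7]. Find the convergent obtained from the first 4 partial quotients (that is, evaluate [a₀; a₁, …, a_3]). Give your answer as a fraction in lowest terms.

Work from the innermost term outward:
Start with 1.
2 + 1/(1/1) = 2 + 1/1 = 3/1
1 + 1/(3/1) = 1 + 1/3 = 4/3
3 + 1/(4/3) = 3 + 3/4 = 15/4

15/4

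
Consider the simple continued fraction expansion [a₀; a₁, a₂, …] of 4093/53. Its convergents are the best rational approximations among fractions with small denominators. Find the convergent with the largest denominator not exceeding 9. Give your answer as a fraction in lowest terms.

List convergents until the denominator exceeds the bound:
a_0 = 77: 77/1  (≤ bound)
a_1 = 4: 309/4  (≤ bound)
a_2 = 2: 695/9  (≤ bound)
a_3 = 2: 1699/22  (> 9, stop)

695/9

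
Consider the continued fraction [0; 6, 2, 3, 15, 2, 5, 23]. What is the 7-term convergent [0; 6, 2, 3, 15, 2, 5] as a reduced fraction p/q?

a_0 = 0: 0/1
a_1 = 6: 1/6
a_2 = 2: 2/13
a_3 = 3: 7/45
a_4 = 15: 107/688
a_5 = 2: 221/1421
a_6 = 5: 1212/7793

1212/7793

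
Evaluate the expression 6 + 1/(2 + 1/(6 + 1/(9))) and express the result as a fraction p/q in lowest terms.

Start with 9.
6 + 1/(9/1) = 6 + 1/9 = 55/9
2 + 1/(55/9) = 2 + 9/55 = 119/55
6 + 1/(119/55) = 6 + 55/119 = 769/119

769/119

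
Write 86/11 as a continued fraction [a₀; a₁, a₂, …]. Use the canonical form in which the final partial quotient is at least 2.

[7; 1, 4, 2]

⌊86/11⌋ = 7, remainder 9
⌊11/9⌋ = 1, remainder 2
⌊9/2⌋ = 4, remainder 1
⌊2/1⌋ = 2, remainder 0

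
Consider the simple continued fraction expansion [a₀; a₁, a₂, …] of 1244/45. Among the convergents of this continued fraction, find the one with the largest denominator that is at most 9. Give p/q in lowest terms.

a_0 = 27: 27/1  (≤ bound)
a_1 = 1: 28/1  (≤ bound)
a_2 = 1: 55/2  (≤ bound)
a_3 = 1: 83/3  (≤ bound)
a_4 = 4: 387/14  (> 9, stop)

83/3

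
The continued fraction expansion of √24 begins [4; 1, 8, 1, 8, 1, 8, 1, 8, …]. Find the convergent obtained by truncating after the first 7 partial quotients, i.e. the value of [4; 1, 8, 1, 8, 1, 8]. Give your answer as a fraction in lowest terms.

4316/881

Starting at the tail and folding back:
Start with 8.
1 + 1/(8/1) = 1 + 1/8 = 9/8
8 + 1/(9/8) = 8 + 8/9 = 80/9
1 + 1/(80/9) = 1 + 9/80 = 89/80
8 + 1/(89/80) = 8 + 80/89 = 792/89
1 + 1/(792/89) = 1 + 89/792 = 881/792
4 + 1/(881/792) = 4 + 792/881 = 4316/881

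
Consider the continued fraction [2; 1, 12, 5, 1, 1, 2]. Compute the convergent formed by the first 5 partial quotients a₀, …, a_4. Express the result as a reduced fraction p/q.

Collapse the nested fraction from the inside out:
Start with 1.
5 + 1/(1/1) = 5 + 1/1 = 6/1
12 + 1/(6/1) = 12 + 1/6 = 73/6
1 + 1/(73/6) = 1 + 6/73 = 79/73
2 + 1/(79/73) = 2 + 73/79 = 231/79

231/79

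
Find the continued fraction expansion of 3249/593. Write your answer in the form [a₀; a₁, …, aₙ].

⌊3249/593⌋ = 5, remainder 284
⌊593/284⌋ = 2, remainder 25
⌊284/25⌋ = 11, remainder 9
⌊25/9⌋ = 2, remainder 7
⌊9/7⌋ = 1, remainder 2
⌊7/2⌋ = 3, remainder 1
⌊2/1⌋ = 2, remainder 0

[5; 2, 11, 2, 1, 3, 2]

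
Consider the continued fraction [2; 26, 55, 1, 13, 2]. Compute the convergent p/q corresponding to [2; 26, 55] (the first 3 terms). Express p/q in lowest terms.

Use the convergent recurrence hₖ = aₖ·hₖ₋₁ + hₖ₋₂ (and likewise for the denominators kₖ):
a_0 = 2: 2/1
a_1 = 26: 53/26
a_2 = 55: 2917/1431

2917/1431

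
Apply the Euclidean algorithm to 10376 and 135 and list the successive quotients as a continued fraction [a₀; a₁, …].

Repeatedly divide and take the remainder:
⌊10376/135⌋ = 76, remainder 116
⌊135/116⌋ = 1, remainder 19
⌊116/19⌋ = 6, remainder 2
⌊19/2⌋ = 9, remainder 1
⌊2/1⌋ = 2, remainder 0

[76; 1, 6, 9, 2]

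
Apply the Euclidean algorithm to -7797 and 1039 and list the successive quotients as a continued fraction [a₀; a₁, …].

[-8; 2, 57, 4, 2]

Run the Euclidean algorithm, recording each quotient:
⌊-7797/1039⌋ = -8, remainder 515
⌊1039/515⌋ = 2, remainder 9
⌊515/9⌋ = 57, remainder 2
⌊9/2⌋ = 4, remainder 1
⌊2/1⌋ = 2, remainder 0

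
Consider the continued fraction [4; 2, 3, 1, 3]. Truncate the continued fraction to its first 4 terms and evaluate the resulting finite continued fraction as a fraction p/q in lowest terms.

40/9

Start with 1.
3 + 1/(1/1) = 3 + 1/1 = 4/1
2 + 1/(4/1) = 2 + 1/4 = 9/4
4 + 1/(9/4) = 4 + 4/9 = 40/9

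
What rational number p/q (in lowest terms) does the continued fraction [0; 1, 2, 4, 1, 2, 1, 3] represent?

157/228

Compute successive convergents:
a_0 = 0: 0/1
a_1 = 1: 1/1
a_2 = 2: 2/3
a_3 = 4: 9/13
a_4 = 1: 11/16
a_5 = 2: 31/45
a_6 = 1: 42/61
a_7 = 3: 157/228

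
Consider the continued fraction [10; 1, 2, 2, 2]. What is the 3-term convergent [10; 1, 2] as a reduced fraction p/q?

Start with 2.
1 + 1/(2/1) = 1 + 1/2 = 3/2
10 + 1/(3/2) = 10 + 2/3 = 32/3

32/3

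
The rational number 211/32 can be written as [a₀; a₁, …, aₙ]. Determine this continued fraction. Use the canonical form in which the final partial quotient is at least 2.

211 ÷ 32 → quotient 6, remainder 19
32 ÷ 19 → quotient 1, remainder 13
19 ÷ 13 → quotient 1, remainder 6
13 ÷ 6 → quotient 2, remainder 1
6 ÷ 1 → quotient 6, remainder 0

[6; 1, 1, 2, 6]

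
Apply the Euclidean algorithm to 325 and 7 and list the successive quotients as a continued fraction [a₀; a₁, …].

[46; 2, 3]

⌊325/7⌋ = 46, remainder 3
⌊7/3⌋ = 2, remainder 1
⌊3/1⌋ = 3, remainder 0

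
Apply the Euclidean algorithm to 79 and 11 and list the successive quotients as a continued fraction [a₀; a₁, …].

[7; 5, 2]

Apply division with remainder until the remainder is 0:
79 ÷ 11 → quotient 7, remainder 2
11 ÷ 2 → quotient 5, remainder 1
2 ÷ 1 → quotient 2, remainder 0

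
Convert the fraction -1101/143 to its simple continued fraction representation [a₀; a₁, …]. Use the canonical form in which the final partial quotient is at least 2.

-1101 = -8·143 + 43, so a_0 = -8
143 = 3·43 + 14, so a_1 = 3
43 = 3·14 + 1, so a_2 = 3
14 = 14·1 + 0, so a_3 = 14

[-8; 3, 3, 14]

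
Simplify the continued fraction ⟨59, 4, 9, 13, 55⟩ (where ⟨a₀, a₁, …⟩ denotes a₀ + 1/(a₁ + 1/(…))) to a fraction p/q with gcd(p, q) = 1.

1582507/26712

a_0 = 59: 59/1
a_1 = 4: 237/4
a_2 = 9: 2192/37
a_3 = 13: 28733/485
a_4 = 55: 1582507/26712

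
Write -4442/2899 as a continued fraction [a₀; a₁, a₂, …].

[-2; 2, 7, 3, 1, 46]

-4442 = -2·2899 + 1356, so a_0 = -2
2899 = 2·1356 + 187, so a_1 = 2
1356 = 7·187 + 47, so a_2 = 7
187 = 3·47 + 46, so a_3 = 3
47 = 1·46 + 1, so a_4 = 1
46 = 46·1 + 0, so a_5 = 46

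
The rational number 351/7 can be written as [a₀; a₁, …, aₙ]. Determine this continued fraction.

Run the Euclidean algorithm, recording each quotient:
351 = 50·7 + 1, so a_0 = 50
7 = 7·1 + 0, so a_1 = 7

[50; 7]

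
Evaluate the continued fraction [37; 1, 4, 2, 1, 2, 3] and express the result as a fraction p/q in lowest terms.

a_0 = 37: 37/1
a_1 = 1: 38/1
a_2 = 4: 189/5
a_3 = 2: 416/11
a_4 = 1: 605/16
a_5 = 2: 1626/43
a_6 = 3: 5483/145

5483/145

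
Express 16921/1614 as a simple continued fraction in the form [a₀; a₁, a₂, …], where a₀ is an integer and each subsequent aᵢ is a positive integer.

[10; 2, 15, 52]

16921 ÷ 1614 → quotient 10, remainder 781
1614 ÷ 781 → quotient 2, remainder 52
781 ÷ 52 → quotient 15, remainder 1
52 ÷ 1 → quotient 52, remainder 0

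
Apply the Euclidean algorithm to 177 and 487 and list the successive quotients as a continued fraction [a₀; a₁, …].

⌊177/487⌋ = 0, remainder 177
⌊487/177⌋ = 2, remainder 133
⌊177/133⌋ = 1, remainder 44
⌊133/44⌋ = 3, remainder 1
⌊44/1⌋ = 44, remainder 0

[0; 2, 1, 3, 44]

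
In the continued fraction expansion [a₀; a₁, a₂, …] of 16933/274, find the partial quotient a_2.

3

16933 = 61·274 + 219, so a_0 = 61
274 = 1·219 + 55, so a_1 = 1
219 = 3·55 + 54, so a_2 = 3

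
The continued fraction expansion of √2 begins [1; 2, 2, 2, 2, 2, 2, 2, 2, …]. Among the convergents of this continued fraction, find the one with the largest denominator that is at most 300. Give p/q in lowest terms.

239/169

List convergents until the denominator exceeds the bound:
a_0 = 1: 1/1  (≤ bound)
a_1 = 2: 3/2  (≤ bound)
a_2 = 2: 7/5  (≤ bound)
a_3 = 2: 17/12  (≤ bound)
a_4 = 2: 41/29  (≤ bound)
a_5 = 2: 99/70  (≤ bound)
a_6 = 2: 239/169  (≤ bound)
a_7 = 2: 577/408  (> 300, stop)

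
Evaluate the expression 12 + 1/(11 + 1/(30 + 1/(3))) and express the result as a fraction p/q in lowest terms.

Start with 3.
30 + 1/(3/1) = 30 + 1/3 = 91/3
11 + 1/(91/3) = 11 + 3/91 = 1004/91
12 + 1/(1004/91) = 12 + 91/1004 = 12139/1004

12139/1004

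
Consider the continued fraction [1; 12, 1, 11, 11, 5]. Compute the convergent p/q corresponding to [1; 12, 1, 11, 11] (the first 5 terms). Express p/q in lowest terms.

1851/1718

a_0 = 1: 1/1
a_1 = 12: 13/12
a_2 = 1: 14/13
a_3 = 11: 167/155
a_4 = 11: 1851/1718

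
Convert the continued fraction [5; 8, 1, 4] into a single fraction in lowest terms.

225/44

a_0 = 5: 5/1
a_1 = 8: 41/8
a_2 = 1: 46/9
a_3 = 4: 225/44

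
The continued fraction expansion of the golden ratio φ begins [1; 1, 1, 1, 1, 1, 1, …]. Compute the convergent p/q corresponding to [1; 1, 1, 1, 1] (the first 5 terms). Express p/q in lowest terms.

a_0 = 1: 1/1
a_1 = 1: 2/1
a_2 = 1: 3/2
a_3 = 1: 5/3
a_4 = 1: 8/5

8/5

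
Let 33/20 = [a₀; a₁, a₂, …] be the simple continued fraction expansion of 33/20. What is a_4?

Repeatedly divide and take the remainder:
33 ÷ 20 → quotient 1, remainder 13
20 ÷ 13 → quotient 1, remainder 7
13 ÷ 7 → quotient 1, remainder 6
7 ÷ 6 → quotient 1, remainder 1
6 ÷ 1 → quotient 6, remainder 0

6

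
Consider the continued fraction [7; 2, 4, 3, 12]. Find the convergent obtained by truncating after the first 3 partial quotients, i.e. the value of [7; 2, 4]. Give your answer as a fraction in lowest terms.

Work from the innermost term outward:
Start with 4.
2 + 1/(4/1) = 2 + 1/4 = 9/4
7 + 1/(9/4) = 7 + 4/9 = 67/9

67/9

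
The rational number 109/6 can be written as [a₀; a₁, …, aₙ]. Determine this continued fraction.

⌊109/6⌋ = 18, remainder 1
⌊6/1⌋ = 6, remainder 0

[18; 6]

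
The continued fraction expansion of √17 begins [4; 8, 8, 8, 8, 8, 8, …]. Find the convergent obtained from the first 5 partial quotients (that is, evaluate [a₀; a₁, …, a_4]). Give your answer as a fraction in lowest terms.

17684/4289

Compute successive convergents:
a_0 = 4: 4/1
a_1 = 8: 33/8
a_2 = 8: 268/65
a_3 = 8: 2177/528
a_4 = 8: 17684/4289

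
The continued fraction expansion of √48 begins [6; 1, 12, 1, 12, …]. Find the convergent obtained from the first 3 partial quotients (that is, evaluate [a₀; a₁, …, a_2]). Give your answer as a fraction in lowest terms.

a_0 = 6: 6/1
a_1 = 1: 7/1
a_2 = 12: 90/13

90/13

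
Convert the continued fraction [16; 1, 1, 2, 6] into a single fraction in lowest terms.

531/32

a_0 = 16: 16/1
a_1 = 1: 17/1
a_2 = 1: 33/2
a_3 = 2: 83/5
a_4 = 6: 531/32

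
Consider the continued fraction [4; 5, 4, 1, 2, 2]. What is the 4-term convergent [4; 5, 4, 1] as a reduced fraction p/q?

109/26

Start with 1.
4 + 1/(1/1) = 4 + 1/1 = 5/1
5 + 1/(5/1) = 5 + 1/5 = 26/5
4 + 1/(26/5) = 4 + 5/26 = 109/26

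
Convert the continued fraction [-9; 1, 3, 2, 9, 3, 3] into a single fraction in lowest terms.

Work from the innermost term outward:
Start with 3.
3 + 1/(3/1) = 3 + 1/3 = 10/3
9 + 1/(10/3) = 9 + 3/10 = 93/10
2 + 1/(93/10) = 2 + 10/93 = 196/93
3 + 1/(196/93) = 3 + 93/196 = 681/196
1 + 1/(681/196) = 1 + 196/681 = 877/681
-9 + 1/(877/681) = -9 + 681/877 = -7212/877

-7212/877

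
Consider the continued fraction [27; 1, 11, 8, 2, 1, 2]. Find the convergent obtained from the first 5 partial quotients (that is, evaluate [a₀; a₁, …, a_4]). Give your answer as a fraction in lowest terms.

5751/206

Start with 2.
8 + 1/(2/1) = 8 + 1/2 = 17/2
11 + 1/(17/2) = 11 + 2/17 = 189/17
1 + 1/(189/17) = 1 + 17/189 = 206/189
27 + 1/(206/189) = 27 + 189/206 = 5751/206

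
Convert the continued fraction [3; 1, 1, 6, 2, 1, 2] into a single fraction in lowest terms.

Build up convergents one term at a time:
a_0 = 3: 3/1
a_1 = 1: 4/1
a_2 = 1: 7/2
a_3 = 6: 46/13
a_4 = 2: 99/28
a_5 = 1: 145/41
a_6 = 2: 389/110

389/110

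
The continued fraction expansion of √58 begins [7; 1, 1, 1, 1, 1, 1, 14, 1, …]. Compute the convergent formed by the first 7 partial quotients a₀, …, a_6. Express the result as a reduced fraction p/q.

99/13

a_0 = 7: 7/1
a_1 = 1: 8/1
a_2 = 1: 15/2
a_3 = 1: 23/3
a_4 = 1: 38/5
a_5 = 1: 61/8
a_6 = 1: 99/13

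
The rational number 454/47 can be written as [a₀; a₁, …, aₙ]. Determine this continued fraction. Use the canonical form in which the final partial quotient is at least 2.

[9; 1, 1, 1, 15]

454 = 9·47 + 31, so a_0 = 9
47 = 1·31 + 16, so a_1 = 1
31 = 1·16 + 15, so a_2 = 1
16 = 1·15 + 1, so a_3 = 1
15 = 15·1 + 0, so a_4 = 15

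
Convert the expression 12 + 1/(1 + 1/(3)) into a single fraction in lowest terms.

51/4

Start with 3.
1 + 1/(3/1) = 1 + 1/3 = 4/3
12 + 1/(4/3) = 12 + 3/4 = 51/4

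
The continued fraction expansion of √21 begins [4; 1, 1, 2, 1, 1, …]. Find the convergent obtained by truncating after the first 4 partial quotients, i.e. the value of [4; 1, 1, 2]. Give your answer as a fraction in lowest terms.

a_0 = 4: 4/1
a_1 = 1: 5/1
a_2 = 1: 9/2
a_3 = 2: 23/5

23/5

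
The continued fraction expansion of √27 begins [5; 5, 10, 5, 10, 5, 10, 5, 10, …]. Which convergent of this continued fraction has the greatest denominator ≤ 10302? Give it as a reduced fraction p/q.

a_0 = 5: 5/1  (≤ bound)
a_1 = 5: 26/5  (≤ bound)
a_2 = 10: 265/51  (≤ bound)
a_3 = 5: 1351/260  (≤ bound)
a_4 = 10: 13775/2651  (≤ bound)
a_5 = 5: 70226/13515  (> 10302, stop)

13775/2651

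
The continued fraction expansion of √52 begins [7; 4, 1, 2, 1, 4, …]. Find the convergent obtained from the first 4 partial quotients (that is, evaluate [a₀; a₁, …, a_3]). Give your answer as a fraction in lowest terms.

101/14

Starting at the tail and folding back:
Start with 2.
1 + 1/(2/1) = 1 + 1/2 = 3/2
4 + 1/(3/2) = 4 + 2/3 = 14/3
7 + 1/(14/3) = 7 + 3/14 = 101/14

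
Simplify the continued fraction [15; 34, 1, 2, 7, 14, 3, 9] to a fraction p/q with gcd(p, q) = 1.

4642031/308875

Start with 9.
3 + 1/(9/1) = 3 + 1/9 = 28/9
14 + 1/(28/9) = 14 + 9/28 = 401/28
7 + 1/(401/28) = 7 + 28/401 = 2835/401
2 + 1/(2835/401) = 2 + 401/2835 = 6071/2835
1 + 1/(6071/2835) = 1 + 2835/6071 = 8906/6071
34 + 1/(8906/6071) = 34 + 6071/8906 = 308875/8906
15 + 1/(308875/8906) = 15 + 8906/308875 = 4642031/308875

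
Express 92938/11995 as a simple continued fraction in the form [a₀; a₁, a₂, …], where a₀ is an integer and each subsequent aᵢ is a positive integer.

[7; 1, 2, 1, 31, 2, 46]

92938 = 7·11995 + 8973, so a_0 = 7
11995 = 1·8973 + 3022, so a_1 = 1
8973 = 2·3022 + 2929, so a_2 = 2
3022 = 1·2929 + 93, so a_3 = 1
2929 = 31·93 + 46, so a_4 = 31
93 = 2·46 + 1, so a_5 = 2
46 = 46·1 + 0, so a_6 = 46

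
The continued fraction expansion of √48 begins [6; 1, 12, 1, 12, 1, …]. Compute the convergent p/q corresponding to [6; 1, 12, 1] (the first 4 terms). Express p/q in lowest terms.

a_0 = 6: 6/1
a_1 = 1: 7/1
a_2 = 12: 90/13
a_3 = 1: 97/14

97/14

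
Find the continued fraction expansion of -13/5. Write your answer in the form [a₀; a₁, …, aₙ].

[-3; 2, 2]

Repeatedly divide and take the remainder:
-13 = -3·5 + 2, so a_0 = -3
5 = 2·2 + 1, so a_1 = 2
2 = 2·1 + 0, so a_2 = 2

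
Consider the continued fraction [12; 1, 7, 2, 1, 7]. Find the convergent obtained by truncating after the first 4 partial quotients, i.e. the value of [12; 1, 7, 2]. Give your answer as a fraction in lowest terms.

219/17

Start with 2.
7 + 1/(2/1) = 7 + 1/2 = 15/2
1 + 1/(15/2) = 1 + 2/15 = 17/15
12 + 1/(17/15) = 12 + 15/17 = 219/17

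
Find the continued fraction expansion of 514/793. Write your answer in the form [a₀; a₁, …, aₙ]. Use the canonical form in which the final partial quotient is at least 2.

[0; 1, 1, 1, 5, 2, 1, 14]

Apply division with remainder until the remainder is 0:
514 ÷ 793 → quotient 0, remainder 514
793 ÷ 514 → quotient 1, remainder 279
514 ÷ 279 → quotient 1, remainder 235
279 ÷ 235 → quotient 1, remainder 44
235 ÷ 44 → quotient 5, remainder 15
44 ÷ 15 → quotient 2, remainder 14
15 ÷ 14 → quotient 1, remainder 1
14 ÷ 1 → quotient 14, remainder 0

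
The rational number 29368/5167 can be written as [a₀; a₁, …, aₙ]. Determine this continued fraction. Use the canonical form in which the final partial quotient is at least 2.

Apply division with remainder until the remainder is 0:
29368 = 5·5167 + 3533, so a_0 = 5
5167 = 1·3533 + 1634, so a_1 = 1
3533 = 2·1634 + 265, so a_2 = 2
1634 = 6·265 + 44, so a_3 = 6
265 = 6·44 + 1, so a_4 = 6
44 = 44·1 + 0, so a_5 = 44

[5; 1, 2, 6, 6, 44]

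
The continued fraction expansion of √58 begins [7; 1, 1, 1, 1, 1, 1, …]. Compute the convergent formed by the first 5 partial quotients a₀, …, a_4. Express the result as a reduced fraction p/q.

Start with 1.
1 + 1/(1/1) = 1 + 1/1 = 2/1
1 + 1/(2/1) = 1 + 1/2 = 3/2
1 + 1/(3/2) = 1 + 2/3 = 5/3
7 + 1/(5/3) = 7 + 3/5 = 38/5

38/5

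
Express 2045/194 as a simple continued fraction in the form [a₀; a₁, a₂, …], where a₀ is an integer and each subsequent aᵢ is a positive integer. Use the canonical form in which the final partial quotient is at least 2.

2045 = 10·194 + 105, so a_0 = 10
194 = 1·105 + 89, so a_1 = 1
105 = 1·89 + 16, so a_2 = 1
89 = 5·16 + 9, so a_3 = 5
16 = 1·9 + 7, so a_4 = 1
9 = 1·7 + 2, so a_5 = 1
7 = 3·2 + 1, so a_6 = 3
2 = 2·1 + 0, so a_7 = 2

[10; 1, 1, 5, 1, 1, 3, 2]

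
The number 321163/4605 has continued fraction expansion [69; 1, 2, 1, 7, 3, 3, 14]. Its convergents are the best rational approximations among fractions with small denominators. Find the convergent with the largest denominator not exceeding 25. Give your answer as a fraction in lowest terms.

279/4

a_0 = 69: 69/1  (≤ bound)
a_1 = 1: 70/1  (≤ bound)
a_2 = 2: 209/3  (≤ bound)
a_3 = 1: 279/4  (≤ bound)
a_4 = 7: 2162/31  (> 25, stop)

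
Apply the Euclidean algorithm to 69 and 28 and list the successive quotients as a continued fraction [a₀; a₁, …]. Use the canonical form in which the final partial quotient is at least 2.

[2; 2, 6, 2]

69 ÷ 28 → quotient 2, remainder 13
28 ÷ 13 → quotient 2, remainder 2
13 ÷ 2 → quotient 6, remainder 1
2 ÷ 1 → quotient 2, remainder 0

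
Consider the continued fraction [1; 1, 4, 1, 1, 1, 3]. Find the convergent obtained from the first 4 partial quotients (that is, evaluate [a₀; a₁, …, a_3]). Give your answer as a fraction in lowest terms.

11/6

Start with 1.
4 + 1/(1/1) = 4 + 1/1 = 5/1
1 + 1/(5/1) = 1 + 1/5 = 6/5
1 + 1/(6/5) = 1 + 5/6 = 11/6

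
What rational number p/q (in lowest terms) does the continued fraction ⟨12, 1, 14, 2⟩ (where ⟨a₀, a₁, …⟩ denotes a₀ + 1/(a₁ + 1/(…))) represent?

401/31

Start with 2.
14 + 1/(2/1) = 14 + 1/2 = 29/2
1 + 1/(29/2) = 1 + 2/29 = 31/29
12 + 1/(31/29) = 12 + 29/31 = 401/31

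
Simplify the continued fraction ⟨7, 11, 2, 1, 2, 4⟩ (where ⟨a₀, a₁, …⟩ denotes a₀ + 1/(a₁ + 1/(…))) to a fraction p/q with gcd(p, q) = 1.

Compute successive convergents:
a_0 = 7: 7/1
a_1 = 11: 78/11
a_2 = 2: 163/23
a_3 = 1: 241/34
a_4 = 2: 645/91
a_5 = 4: 2821/398

2821/398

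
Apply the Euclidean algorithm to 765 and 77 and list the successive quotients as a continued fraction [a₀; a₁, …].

[9; 1, 14, 2, 2]

Run the Euclidean algorithm, recording each quotient:
765 ÷ 77 → quotient 9, remainder 72
77 ÷ 72 → quotient 1, remainder 5
72 ÷ 5 → quotient 14, remainder 2
5 ÷ 2 → quotient 2, remainder 1
2 ÷ 1 → quotient 2, remainder 0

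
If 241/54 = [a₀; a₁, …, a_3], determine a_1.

2

241 ÷ 54 → quotient 4, remainder 25
54 ÷ 25 → quotient 2, remainder 4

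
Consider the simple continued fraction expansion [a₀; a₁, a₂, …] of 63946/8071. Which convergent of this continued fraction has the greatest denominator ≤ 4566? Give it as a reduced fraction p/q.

8533/1077

a_0 = 7: 7/1  (≤ bound)
a_1 = 1: 8/1  (≤ bound)
a_2 = 11: 95/12  (≤ bound)
a_3 = 1: 103/13  (≤ bound)
a_4 = 40: 4215/532  (≤ bound)
a_5 = 2: 8533/1077  (≤ bound)
a_6 = 7: 63946/8071  (> 4566, stop)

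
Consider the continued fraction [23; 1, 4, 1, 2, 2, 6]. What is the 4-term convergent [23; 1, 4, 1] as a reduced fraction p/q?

143/6

a_0 = 23: 23/1
a_1 = 1: 24/1
a_2 = 4: 119/5
a_3 = 1: 143/6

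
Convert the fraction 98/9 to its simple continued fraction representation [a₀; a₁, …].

[10; 1, 8]

Repeatedly divide and take the remainder:
98 ÷ 9 → quotient 10, remainder 8
9 ÷ 8 → quotient 1, remainder 1
8 ÷ 1 → quotient 8, remainder 0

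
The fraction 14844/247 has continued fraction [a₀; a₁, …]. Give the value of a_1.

10

Repeatedly divide and take the remainder:
14844 ÷ 247 → quotient 60, remainder 24
247 ÷ 24 → quotient 10, remainder 7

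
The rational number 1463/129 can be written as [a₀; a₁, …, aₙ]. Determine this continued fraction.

1463 = 11·129 + 44, so a_0 = 11
129 = 2·44 + 41, so a_1 = 2
44 = 1·41 + 3, so a_2 = 1
41 = 13·3 + 2, so a_3 = 13
3 = 1·2 + 1, so a_4 = 1
2 = 2·1 + 0, so a_5 = 2

[11; 2, 1, 13, 1, 2]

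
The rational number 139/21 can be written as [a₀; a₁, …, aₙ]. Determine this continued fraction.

[6; 1, 1, 1, 1, 1, 2]

139 = 6·21 + 13, so a_0 = 6
21 = 1·13 + 8, so a_1 = 1
13 = 1·8 + 5, so a_2 = 1
8 = 1·5 + 3, so a_3 = 1
5 = 1·3 + 2, so a_4 = 1
3 = 1·2 + 1, so a_5 = 1
2 = 2·1 + 0, so a_6 = 2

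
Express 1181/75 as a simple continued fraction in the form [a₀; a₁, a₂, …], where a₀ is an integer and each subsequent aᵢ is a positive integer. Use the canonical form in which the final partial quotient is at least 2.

[15; 1, 2, 1, 18]

1181 = 15·75 + 56, so a_0 = 15
75 = 1·56 + 19, so a_1 = 1
56 = 2·19 + 18, so a_2 = 2
19 = 1·18 + 1, so a_3 = 1
18 = 18·1 + 0, so a_4 = 18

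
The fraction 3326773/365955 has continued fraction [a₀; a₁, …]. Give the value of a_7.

55

⌊3326773/365955⌋ = 9, remainder 33178
⌊365955/33178⌋ = 11, remainder 997
⌊33178/997⌋ = 33, remainder 277
⌊997/277⌋ = 3, remainder 166
⌊277/166⌋ = 1, remainder 111
⌊166/111⌋ = 1, remainder 55
⌊111/55⌋ = 2, remainder 1
⌊55/1⌋ = 55, remainder 0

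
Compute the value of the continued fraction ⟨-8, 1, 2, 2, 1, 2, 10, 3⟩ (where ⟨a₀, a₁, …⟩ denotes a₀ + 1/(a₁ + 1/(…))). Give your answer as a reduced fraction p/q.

-6326/867

a_0 = -8: -8/1
a_1 = 1: -7/1
a_2 = 2: -22/3
a_3 = 2: -51/7
a_4 = 1: -73/10
a_5 = 2: -197/27
a_6 = 10: -2043/280
a_7 = 3: -6326/867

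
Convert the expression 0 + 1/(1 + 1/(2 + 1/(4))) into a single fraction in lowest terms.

9/13

Collapse the nested fraction from the inside out:
Start with 4.
2 + 1/(4/1) = 2 + 1/4 = 9/4
1 + 1/(9/4) = 1 + 4/9 = 13/9
0 + 1/(13/9) = 0 + 9/13 = 9/13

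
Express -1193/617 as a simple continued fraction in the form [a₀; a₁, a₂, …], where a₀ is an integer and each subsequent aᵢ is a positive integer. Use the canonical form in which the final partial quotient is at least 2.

Apply division with remainder until the remainder is 0:
-1193 ÷ 617 → quotient -2, remainder 41
617 ÷ 41 → quotient 15, remainder 2
41 ÷ 2 → quotient 20, remainder 1
2 ÷ 1 → quotient 2, remainder 0

[-2; 15, 20, 2]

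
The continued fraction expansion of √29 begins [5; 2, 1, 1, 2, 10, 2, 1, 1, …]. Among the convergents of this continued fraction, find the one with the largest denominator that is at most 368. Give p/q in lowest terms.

1524/283

a_0 = 5: 5/1  (≤ bound)
a_1 = 2: 11/2  (≤ bound)
a_2 = 1: 16/3  (≤ bound)
a_3 = 1: 27/5  (≤ bound)
a_4 = 2: 70/13  (≤ bound)
a_5 = 10: 727/135  (≤ bound)
a_6 = 2: 1524/283  (≤ bound)
a_7 = 1: 2251/418  (> 368, stop)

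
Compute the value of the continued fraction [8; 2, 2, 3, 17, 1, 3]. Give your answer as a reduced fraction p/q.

Use the convergent recurrence hₖ = aₖ·hₖ₋₁ + hₖ₋₂ (and likewise for the denominators kₖ):
a_0 = 8: 8/1
a_1 = 2: 17/2
a_2 = 2: 42/5
a_3 = 3: 143/17
a_4 = 17: 2473/294
a_5 = 1: 2616/311
a_6 = 3: 10321/1227

10321/1227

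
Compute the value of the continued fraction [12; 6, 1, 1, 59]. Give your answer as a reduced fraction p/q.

9407/774

Start with 59.
1 + 1/(59/1) = 1 + 1/59 = 60/59
1 + 1/(60/59) = 1 + 59/60 = 119/60
6 + 1/(119/60) = 6 + 60/119 = 774/119
12 + 1/(774/119) = 12 + 119/774 = 9407/774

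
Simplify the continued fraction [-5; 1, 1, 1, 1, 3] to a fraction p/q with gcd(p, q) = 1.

-79/18

Use the convergent recurrence hₖ = aₖ·hₖ₋₁ + hₖ₋₂ (and likewise for the denominators kₖ):
a_0 = -5: -5/1
a_1 = 1: -4/1
a_2 = 1: -9/2
a_3 = 1: -13/3
a_4 = 1: -22/5
a_5 = 3: -79/18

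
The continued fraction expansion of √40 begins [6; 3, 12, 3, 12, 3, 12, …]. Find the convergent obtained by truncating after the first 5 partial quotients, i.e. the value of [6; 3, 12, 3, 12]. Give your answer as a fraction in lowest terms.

8886/1405

Start with 12.
3 + 1/(12/1) = 3 + 1/12 = 37/12
12 + 1/(37/12) = 12 + 12/37 = 456/37
3 + 1/(456/37) = 3 + 37/456 = 1405/456
6 + 1/(1405/456) = 6 + 456/1405 = 8886/1405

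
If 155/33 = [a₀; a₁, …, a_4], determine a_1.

1

Run the Euclidean algorithm, recording each quotient:
⌊155/33⌋ = 4, remainder 23
⌊33/23⌋ = 1, remainder 10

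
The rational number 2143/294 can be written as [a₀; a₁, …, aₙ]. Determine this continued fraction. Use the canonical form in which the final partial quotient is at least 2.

⌊2143/294⌋ = 7, remainder 85
⌊294/85⌋ = 3, remainder 39
⌊85/39⌋ = 2, remainder 7
⌊39/7⌋ = 5, remainder 4
⌊7/4⌋ = 1, remainder 3
⌊4/3⌋ = 1, remainder 1
⌊3/1⌋ = 3, remainder 0

[7; 3, 2, 5, 1, 1, 3]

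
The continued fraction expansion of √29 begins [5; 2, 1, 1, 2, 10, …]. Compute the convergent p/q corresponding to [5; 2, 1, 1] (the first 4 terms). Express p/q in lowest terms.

27/5

Build up convergents one term at a time:
a_0 = 5: 5/1
a_1 = 2: 11/2
a_2 = 1: 16/3
a_3 = 1: 27/5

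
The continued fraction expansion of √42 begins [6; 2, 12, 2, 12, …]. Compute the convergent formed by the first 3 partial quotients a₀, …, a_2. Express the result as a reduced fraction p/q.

162/25

Start with 12.
2 + 1/(12/1) = 2 + 1/12 = 25/12
6 + 1/(25/12) = 6 + 12/25 = 162/25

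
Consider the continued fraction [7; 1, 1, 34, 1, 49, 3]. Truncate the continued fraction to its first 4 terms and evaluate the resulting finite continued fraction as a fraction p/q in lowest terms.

a_0 = 7: 7/1
a_1 = 1: 8/1
a_2 = 1: 15/2
a_3 = 34: 518/69

518/69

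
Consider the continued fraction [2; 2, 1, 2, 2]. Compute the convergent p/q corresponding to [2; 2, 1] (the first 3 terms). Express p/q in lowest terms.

7/3

a_0 = 2: 2/1
a_1 = 2: 5/2
a_2 = 1: 7/3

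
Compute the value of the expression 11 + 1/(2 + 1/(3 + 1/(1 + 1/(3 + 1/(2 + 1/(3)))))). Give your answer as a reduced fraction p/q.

3032/265

Start with 3.
2 + 1/(3/1) = 2 + 1/3 = 7/3
3 + 1/(7/3) = 3 + 3/7 = 24/7
1 + 1/(24/7) = 1 + 7/24 = 31/24
3 + 1/(31/24) = 3 + 24/31 = 117/31
2 + 1/(117/31) = 2 + 31/117 = 265/117
11 + 1/(265/117) = 11 + 117/265 = 3032/265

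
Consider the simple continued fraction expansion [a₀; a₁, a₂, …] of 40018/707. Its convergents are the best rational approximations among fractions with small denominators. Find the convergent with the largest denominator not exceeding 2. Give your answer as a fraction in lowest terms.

113/2

a_0 = 56: 56/1  (≤ bound)
a_1 = 1: 57/1  (≤ bound)
a_2 = 1: 113/2  (≤ bound)
a_3 = 1: 170/3  (> 2, stop)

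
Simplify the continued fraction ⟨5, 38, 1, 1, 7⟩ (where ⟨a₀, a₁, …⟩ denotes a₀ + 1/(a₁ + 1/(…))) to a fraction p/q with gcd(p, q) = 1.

2905/578

Compute successive convergents:
a_0 = 5: 5/1
a_1 = 38: 191/38
a_2 = 1: 196/39
a_3 = 1: 387/77
a_4 = 7: 2905/578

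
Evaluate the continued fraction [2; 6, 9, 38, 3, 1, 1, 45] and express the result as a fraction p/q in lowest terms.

Start with 45.
1 + 1/(45/1) = 1 + 1/45 = 46/45
1 + 1/(46/45) = 1 + 45/46 = 91/46
3 + 1/(91/46) = 3 + 46/91 = 319/91
38 + 1/(319/91) = 38 + 91/319 = 12213/319
9 + 1/(12213/319) = 9 + 319/12213 = 110236/12213
6 + 1/(110236/12213) = 6 + 12213/110236 = 673629/110236
2 + 1/(673629/110236) = 2 + 110236/673629 = 1457494/673629

1457494/673629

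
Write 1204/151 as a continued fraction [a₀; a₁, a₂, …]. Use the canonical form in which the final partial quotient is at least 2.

Apply division with remainder until the remainder is 0:
⌊1204/151⌋ = 7, remainder 147
⌊151/147⌋ = 1, remainder 4
⌊147/4⌋ = 36, remainder 3
⌊4/3⌋ = 1, remainder 1
⌊3/1⌋ = 3, remainder 0

[7; 1, 36, 1, 3]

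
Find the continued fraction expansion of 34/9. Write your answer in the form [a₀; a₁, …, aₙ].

Repeatedly divide and take the remainder:
34 ÷ 9 → quotient 3, remainder 7
9 ÷ 7 → quotient 1, remainder 2
7 ÷ 2 → quotient 3, remainder 1
2 ÷ 1 → quotient 2, remainder 0

[3; 1, 3, 2]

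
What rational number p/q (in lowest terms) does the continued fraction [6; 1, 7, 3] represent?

a_0 = 6: 6/1
a_1 = 1: 7/1
a_2 = 7: 55/8
a_3 = 3: 172/25

172/25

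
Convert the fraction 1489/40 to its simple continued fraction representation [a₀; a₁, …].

[37; 4, 2, 4]

1489 = 37·40 + 9, so a_0 = 37
40 = 4·9 + 4, so a_1 = 4
9 = 2·4 + 1, so a_2 = 2
4 = 4·1 + 0, so a_3 = 4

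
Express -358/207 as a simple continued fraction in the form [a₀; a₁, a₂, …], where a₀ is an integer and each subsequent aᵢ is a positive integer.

Run the Euclidean algorithm, recording each quotient:
⌊-358/207⌋ = -2, remainder 56
⌊207/56⌋ = 3, remainder 39
⌊56/39⌋ = 1, remainder 17
⌊39/17⌋ = 2, remainder 5
⌊17/5⌋ = 3, remainder 2
⌊5/2⌋ = 2, remainder 1
⌊2/1⌋ = 2, remainder 0

[-2; 3, 1, 2, 3, 2, 2]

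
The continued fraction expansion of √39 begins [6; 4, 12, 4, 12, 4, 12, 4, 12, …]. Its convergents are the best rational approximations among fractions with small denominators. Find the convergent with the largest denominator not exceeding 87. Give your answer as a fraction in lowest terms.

List convergents until the denominator exceeds the bound:
a_0 = 6: 6/1  (≤ bound)
a_1 = 4: 25/4  (≤ bound)
a_2 = 12: 306/49  (≤ bound)
a_3 = 4: 1249/200  (> 87, stop)

306/49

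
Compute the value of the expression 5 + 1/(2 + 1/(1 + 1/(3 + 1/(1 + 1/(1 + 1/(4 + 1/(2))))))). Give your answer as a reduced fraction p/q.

1356/253

Work from the innermost term outward:
Start with 2.
4 + 1/(2/1) = 4 + 1/2 = 9/2
1 + 1/(9/2) = 1 + 2/9 = 11/9
1 + 1/(11/9) = 1 + 9/11 = 20/11
3 + 1/(20/11) = 3 + 11/20 = 71/20
1 + 1/(71/20) = 1 + 20/71 = 91/71
2 + 1/(91/71) = 2 + 71/91 = 253/91
5 + 1/(253/91) = 5 + 91/253 = 1356/253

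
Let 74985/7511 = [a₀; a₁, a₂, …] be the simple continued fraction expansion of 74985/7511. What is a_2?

Run the Euclidean algorithm, recording each quotient:
74985 ÷ 7511 → quotient 9, remainder 7386
7511 ÷ 7386 → quotient 1, remainder 125
7386 ÷ 125 → quotient 59, remainder 11

59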